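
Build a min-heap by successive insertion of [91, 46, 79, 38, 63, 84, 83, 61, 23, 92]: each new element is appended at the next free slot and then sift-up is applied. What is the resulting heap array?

Insert 91:
  append 91 at index 0 → [91] (no swap needed)
Insert 46:
  append 46 at index 1 → [91, 46]
  46 < parent 91 at index 0, swap → [46, 91]
Insert 79:
  append 79 at index 2 → [46, 91, 79] (no swap needed)
Insert 38:
  append 38 at index 3 → [46, 91, 79, 38]
  38 < parent 91 at index 1, swap → [46, 38, 79, 91]
  38 < parent 46 at index 0, swap → [38, 46, 79, 91]
Insert 63:
  append 63 at index 4 → [38, 46, 79, 91, 63] (no swap needed)
Insert 84:
  append 84 at index 5 → [38, 46, 79, 91, 63, 84] (no swap needed)
Insert 83:
  append 83 at index 6 → [38, 46, 79, 91, 63, 84, 83] (no swap needed)
Insert 61:
  append 61 at index 7 → [38, 46, 79, 91, 63, 84, 83, 61]
  61 < parent 91 at index 3, swap → [38, 46, 79, 61, 63, 84, 83, 91]
Insert 23:
  append 23 at index 8 → [38, 46, 79, 61, 63, 84, 83, 91, 23]
  23 < parent 61 at index 3, swap → [38, 46, 79, 23, 63, 84, 83, 91, 61]
  23 < parent 46 at index 1, swap → [38, 23, 79, 46, 63, 84, 83, 91, 61]
  23 < parent 38 at index 0, swap → [23, 38, 79, 46, 63, 84, 83, 91, 61]
Insert 92:
  append 92 at index 9 → [23, 38, 79, 46, 63, 84, 83, 91, 61, 92] (no swap needed)

[23, 38, 79, 46, 63, 84, 83, 91, 61, 92]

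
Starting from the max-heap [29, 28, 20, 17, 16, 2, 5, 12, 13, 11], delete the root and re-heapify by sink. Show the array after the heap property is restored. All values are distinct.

[28, 17, 20, 13, 16, 2, 5, 12, 11]

remove root 29; move last element 11 to root → [11, 28, 20, 17, 16, 2, 5, 12, 13]
11 vs larger child 28 at index 1, swap → [28, 11, 20, 17, 16, 2, 5, 12, 13]
11 vs larger child 17 at index 3, swap → [28, 17, 20, 11, 16, 2, 5, 12, 13]
11 vs larger child 13 at index 8, swap → [28, 17, 20, 13, 16, 2, 5, 12, 11]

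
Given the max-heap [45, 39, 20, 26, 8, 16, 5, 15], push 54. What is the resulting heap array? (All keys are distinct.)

append 54 at index 8 → [45, 39, 20, 26, 8, 16, 5, 15, 54]
54 > parent 26 at index 3, swap → [45, 39, 20, 54, 8, 16, 5, 15, 26]
54 > parent 39 at index 1, swap → [45, 54, 20, 39, 8, 16, 5, 15, 26]
54 > parent 45 at index 0, swap → [54, 45, 20, 39, 8, 16, 5, 15, 26]

[54, 45, 20, 39, 8, 16, 5, 15, 26]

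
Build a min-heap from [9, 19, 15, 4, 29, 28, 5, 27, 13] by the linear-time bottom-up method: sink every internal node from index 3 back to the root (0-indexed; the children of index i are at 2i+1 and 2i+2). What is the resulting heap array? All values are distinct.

[4, 9, 5, 13, 29, 28, 15, 27, 19]

sift down from index 3: already satisfies heap property
sift down from index 2:
  15 vs smaller child 5 at index 6, swap → [9, 19, 5, 4, 29, 28, 15, 27, 13]
sift down from index 1:
  19 vs smaller child 4 at index 3, swap → [9, 4, 5, 19, 29, 28, 15, 27, 13]
  19 vs smaller child 13 at index 8, swap → [9, 4, 5, 13, 29, 28, 15, 27, 19]
sift down from index 0:
  9 vs smaller child 4 at index 1, swap → [4, 9, 5, 13, 29, 28, 15, 27, 19]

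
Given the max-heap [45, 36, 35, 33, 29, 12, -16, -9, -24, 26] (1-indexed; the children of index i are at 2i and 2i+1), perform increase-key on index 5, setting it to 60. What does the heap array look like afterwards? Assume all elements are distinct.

[60, 45, 35, 33, 36, 12, -16, -9, -24, 26]

set index 5 from 29 to 60 → [45, 36, 35, 33, 60, 12, -16, -9, -24, 26]
60 > parent 36 at index 2, swap → [45, 60, 35, 33, 36, 12, -16, -9, -24, 26]
60 > parent 45 at index 1, swap → [60, 45, 35, 33, 36, 12, -16, -9, -24, 26]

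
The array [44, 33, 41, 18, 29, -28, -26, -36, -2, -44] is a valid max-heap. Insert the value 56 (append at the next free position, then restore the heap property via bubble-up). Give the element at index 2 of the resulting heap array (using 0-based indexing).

append 56 at index 10 → [44, 33, 41, 18, 29, -28, -26, -36, -2, -44, 56]
56 > parent 29 at index 4, swap → [44, 33, 41, 18, 56, -28, -26, -36, -2, -44, 29]
56 > parent 33 at index 1, swap → [44, 56, 41, 18, 33, -28, -26, -36, -2, -44, 29]
56 > parent 44 at index 0, swap → [56, 44, 41, 18, 33, -28, -26, -36, -2, -44, 29]
resulting array: [56, 44, 41, 18, 33, -28, -26, -36, -2, -44, 29]

41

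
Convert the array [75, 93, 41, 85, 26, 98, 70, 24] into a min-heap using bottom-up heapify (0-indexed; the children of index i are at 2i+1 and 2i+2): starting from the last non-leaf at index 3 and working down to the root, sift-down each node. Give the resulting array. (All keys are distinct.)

sift down from index 3:
  85 vs only child 24 at index 7, swap → [75, 93, 41, 24, 26, 98, 70, 85]
sift down from index 2: already satisfies heap property
sift down from index 1:
  93 vs smaller child 24 at index 3, swap → [75, 24, 41, 93, 26, 98, 70, 85]
  93 vs only child 85 at index 7, swap → [75, 24, 41, 85, 26, 98, 70, 93]
sift down from index 0:
  75 vs smaller child 24 at index 1, swap → [24, 75, 41, 85, 26, 98, 70, 93]
  75 vs smaller child 26 at index 4, swap → [24, 26, 41, 85, 75, 98, 70, 93]

[24, 26, 41, 85, 75, 98, 70, 93]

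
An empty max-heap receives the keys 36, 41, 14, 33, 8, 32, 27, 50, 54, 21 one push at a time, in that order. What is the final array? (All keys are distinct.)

[54, 50, 32, 41, 21, 14, 27, 33, 36, 8]

Insert 36:
  append 36 at index 0 → [36] (no swap needed)
Insert 41:
  append 41 at index 1 → [36, 41]
  41 > parent 36 at index 0, swap → [41, 36]
Insert 14:
  append 14 at index 2 → [41, 36, 14] (no swap needed)
Insert 33:
  append 33 at index 3 → [41, 36, 14, 33] (no swap needed)
Insert 8:
  append 8 at index 4 → [41, 36, 14, 33, 8] (no swap needed)
Insert 32:
  append 32 at index 5 → [41, 36, 14, 33, 8, 32]
  32 > parent 14 at index 2, swap → [41, 36, 32, 33, 8, 14]
Insert 27:
  append 27 at index 6 → [41, 36, 32, 33, 8, 14, 27] (no swap needed)
Insert 50:
  append 50 at index 7 → [41, 36, 32, 33, 8, 14, 27, 50]
  50 > parent 33 at index 3, swap → [41, 36, 32, 50, 8, 14, 27, 33]
  50 > parent 36 at index 1, swap → [41, 50, 32, 36, 8, 14, 27, 33]
  50 > parent 41 at index 0, swap → [50, 41, 32, 36, 8, 14, 27, 33]
Insert 54:
  append 54 at index 8 → [50, 41, 32, 36, 8, 14, 27, 33, 54]
  54 > parent 36 at index 3, swap → [50, 41, 32, 54, 8, 14, 27, 33, 36]
  54 > parent 41 at index 1, swap → [50, 54, 32, 41, 8, 14, 27, 33, 36]
  54 > parent 50 at index 0, swap → [54, 50, 32, 41, 8, 14, 27, 33, 36]
Insert 21:
  append 21 at index 9 → [54, 50, 32, 41, 8, 14, 27, 33, 36, 21]
  21 > parent 8 at index 4, swap → [54, 50, 32, 41, 21, 14, 27, 33, 36, 8]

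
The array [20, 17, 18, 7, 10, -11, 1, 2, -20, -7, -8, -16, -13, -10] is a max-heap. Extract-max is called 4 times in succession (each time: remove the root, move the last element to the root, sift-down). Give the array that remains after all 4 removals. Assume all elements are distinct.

extract-max #1 returns 20:
  remove root 20; move last element -10 to root → [-10, 17, 18, 7, 10, -11, 1, 2, -20, -7, -8, -16, -13]
  -10 vs larger child 18 at index 2, swap → [18, 17, -10, 7, 10, -11, 1, 2, -20, -7, -8, -16, -13]
  -10 vs larger child 1 at index 6, swap → [18, 17, 1, 7, 10, -11, -10, 2, -20, -7, -8, -16, -13]
extract-max #2 returns 18:
  remove root 18; move last element -13 to root → [-13, 17, 1, 7, 10, -11, -10, 2, -20, -7, -8, -16]
  -13 vs larger child 17 at index 1, swap → [17, -13, 1, 7, 10, -11, -10, 2, -20, -7, -8, -16]
  -13 vs larger child 10 at index 4, swap → [17, 10, 1, 7, -13, -11, -10, 2, -20, -7, -8, -16]
  -13 vs larger child -7 at index 9, swap → [17, 10, 1, 7, -7, -11, -10, 2, -20, -13, -8, -16]
extract-max #3 returns 17:
  remove root 17; move last element -16 to root → [-16, 10, 1, 7, -7, -11, -10, 2, -20, -13, -8]
  -16 vs larger child 10 at index 1, swap → [10, -16, 1, 7, -7, -11, -10, 2, -20, -13, -8]
  -16 vs larger child 7 at index 3, swap → [10, 7, 1, -16, -7, -11, -10, 2, -20, -13, -8]
  -16 vs larger child 2 at index 7, swap → [10, 7, 1, 2, -7, -11, -10, -16, -20, -13, -8]
extract-max #4 returns 10:
  remove root 10; move last element -8 to root → [-8, 7, 1, 2, -7, -11, -10, -16, -20, -13]
  -8 vs larger child 7 at index 1, swap → [7, -8, 1, 2, -7, -11, -10, -16, -20, -13]
  -8 vs larger child 2 at index 3, swap → [7, 2, 1, -8, -7, -11, -10, -16, -20, -13]

[7, 2, 1, -8, -7, -11, -10, -16, -20, -13]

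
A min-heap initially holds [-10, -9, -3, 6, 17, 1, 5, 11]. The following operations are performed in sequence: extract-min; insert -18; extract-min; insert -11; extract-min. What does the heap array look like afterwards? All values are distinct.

[-9, 6, -3, 11, 17, 1, 5]

extract-min → returns -10:
  remove root -10; move last element 11 to root → [11, -9, -3, 6, 17, 1, 5]
  11 vs smaller child -9 at index 1, swap → [-9, 11, -3, 6, 17, 1, 5]
  11 vs smaller child 6 at index 3, swap → [-9, 6, -3, 11, 17, 1, 5]
insert -18:
  append -18 at index 7 → [-9, 6, -3, 11, 17, 1, 5, -18]
  -18 < parent 11 at index 3, swap → [-9, 6, -3, -18, 17, 1, 5, 11]
  -18 < parent 6 at index 1, swap → [-9, -18, -3, 6, 17, 1, 5, 11]
  -18 < parent -9 at index 0, swap → [-18, -9, -3, 6, 17, 1, 5, 11]
extract-min → returns -18:
  remove root -18; move last element 11 to root → [11, -9, -3, 6, 17, 1, 5]
  11 vs smaller child -9 at index 1, swap → [-9, 11, -3, 6, 17, 1, 5]
  11 vs smaller child 6 at index 3, swap → [-9, 6, -3, 11, 17, 1, 5]
insert -11:
  append -11 at index 7 → [-9, 6, -3, 11, 17, 1, 5, -11]
  -11 < parent 11 at index 3, swap → [-9, 6, -3, -11, 17, 1, 5, 11]
  -11 < parent 6 at index 1, swap → [-9, -11, -3, 6, 17, 1, 5, 11]
  -11 < parent -9 at index 0, swap → [-11, -9, -3, 6, 17, 1, 5, 11]
extract-min → returns -11:
  remove root -11; move last element 11 to root → [11, -9, -3, 6, 17, 1, 5]
  11 vs smaller child -9 at index 1, swap → [-9, 11, -3, 6, 17, 1, 5]
  11 vs smaller child 6 at index 3, swap → [-9, 6, -3, 11, 17, 1, 5]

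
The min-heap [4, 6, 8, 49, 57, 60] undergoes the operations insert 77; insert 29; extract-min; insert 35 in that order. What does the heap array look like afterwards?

insert 77:
  append 77 at index 6 → [4, 6, 8, 49, 57, 60, 77] (no swap needed)
insert 29:
  append 29 at index 7 → [4, 6, 8, 49, 57, 60, 77, 29]
  29 < parent 49 at index 3, swap → [4, 6, 8, 29, 57, 60, 77, 49]
extract-min → returns 4:
  remove root 4; move last element 49 to root → [49, 6, 8, 29, 57, 60, 77]
  49 vs smaller child 6 at index 1, swap → [6, 49, 8, 29, 57, 60, 77]
  49 vs smaller child 29 at index 3, swap → [6, 29, 8, 49, 57, 60, 77]
insert 35:
  append 35 at index 7 → [6, 29, 8, 49, 57, 60, 77, 35]
  35 < parent 49 at index 3, swap → [6, 29, 8, 35, 57, 60, 77, 49]

[6, 29, 8, 35, 57, 60, 77, 49]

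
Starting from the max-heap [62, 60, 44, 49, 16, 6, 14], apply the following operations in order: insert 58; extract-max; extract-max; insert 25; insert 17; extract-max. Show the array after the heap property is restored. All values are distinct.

insert 58:
  append 58 at index 7 → [62, 60, 44, 49, 16, 6, 14, 58]
  58 > parent 49 at index 3, swap → [62, 60, 44, 58, 16, 6, 14, 49]
extract-max → returns 62:
  remove root 62; move last element 49 to root → [49, 60, 44, 58, 16, 6, 14]
  49 vs larger child 60 at index 1, swap → [60, 49, 44, 58, 16, 6, 14]
  49 vs larger child 58 at index 3, swap → [60, 58, 44, 49, 16, 6, 14]
extract-max → returns 60:
  remove root 60; move last element 14 to root → [14, 58, 44, 49, 16, 6]
  14 vs larger child 58 at index 1, swap → [58, 14, 44, 49, 16, 6]
  14 vs larger child 49 at index 3, swap → [58, 49, 44, 14, 16, 6]
insert 25:
  append 25 at index 6 → [58, 49, 44, 14, 16, 6, 25] (no swap needed)
insert 17:
  append 17 at index 7 → [58, 49, 44, 14, 16, 6, 25, 17]
  17 > parent 14 at index 3, swap → [58, 49, 44, 17, 16, 6, 25, 14]
extract-max → returns 58:
  remove root 58; move last element 14 to root → [14, 49, 44, 17, 16, 6, 25]
  14 vs larger child 49 at index 1, swap → [49, 14, 44, 17, 16, 6, 25]
  14 vs larger child 17 at index 3, swap → [49, 17, 44, 14, 16, 6, 25]

[49, 17, 44, 14, 16, 6, 25]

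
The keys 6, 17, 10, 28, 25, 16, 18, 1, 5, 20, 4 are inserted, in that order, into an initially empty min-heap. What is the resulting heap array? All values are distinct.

[1, 4, 10, 6, 5, 16, 18, 28, 17, 25, 20]

Insert 6:
  append 6 at index 0 → [6] (no swap needed)
Insert 17:
  append 17 at index 1 → [6, 17] (no swap needed)
Insert 10:
  append 10 at index 2 → [6, 17, 10] (no swap needed)
Insert 28:
  append 28 at index 3 → [6, 17, 10, 28] (no swap needed)
Insert 25:
  append 25 at index 4 → [6, 17, 10, 28, 25] (no swap needed)
Insert 16:
  append 16 at index 5 → [6, 17, 10, 28, 25, 16] (no swap needed)
Insert 18:
  append 18 at index 6 → [6, 17, 10, 28, 25, 16, 18] (no swap needed)
Insert 1:
  append 1 at index 7 → [6, 17, 10, 28, 25, 16, 18, 1]
  1 < parent 28 at index 3, swap → [6, 17, 10, 1, 25, 16, 18, 28]
  1 < parent 17 at index 1, swap → [6, 1, 10, 17, 25, 16, 18, 28]
  1 < parent 6 at index 0, swap → [1, 6, 10, 17, 25, 16, 18, 28]
Insert 5:
  append 5 at index 8 → [1, 6, 10, 17, 25, 16, 18, 28, 5]
  5 < parent 17 at index 3, swap → [1, 6, 10, 5, 25, 16, 18, 28, 17]
  5 < parent 6 at index 1, swap → [1, 5, 10, 6, 25, 16, 18, 28, 17]
Insert 20:
  append 20 at index 9 → [1, 5, 10, 6, 25, 16, 18, 28, 17, 20]
  20 < parent 25 at index 4, swap → [1, 5, 10, 6, 20, 16, 18, 28, 17, 25]
Insert 4:
  append 4 at index 10 → [1, 5, 10, 6, 20, 16, 18, 28, 17, 25, 4]
  4 < parent 20 at index 4, swap → [1, 5, 10, 6, 4, 16, 18, 28, 17, 25, 20]
  4 < parent 5 at index 1, swap → [1, 4, 10, 6, 5, 16, 18, 28, 17, 25, 20]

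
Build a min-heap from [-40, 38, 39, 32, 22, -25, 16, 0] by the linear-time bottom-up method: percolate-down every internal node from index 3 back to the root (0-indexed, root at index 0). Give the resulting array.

[-40, 0, -25, 32, 22, 39, 16, 38]

sift down from index 3:
  32 vs only child 0 at index 7, swap → [-40, 38, 39, 0, 22, -25, 16, 32]
sift down from index 2:
  39 vs smaller child -25 at index 5, swap → [-40, 38, -25, 0, 22, 39, 16, 32]
sift down from index 1:
  38 vs smaller child 0 at index 3, swap → [-40, 0, -25, 38, 22, 39, 16, 32]
  38 vs only child 32 at index 7, swap → [-40, 0, -25, 32, 22, 39, 16, 38]
sift down from index 0: already satisfies heap property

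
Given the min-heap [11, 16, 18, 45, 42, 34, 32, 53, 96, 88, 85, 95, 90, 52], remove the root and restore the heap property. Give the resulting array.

[16, 42, 18, 45, 52, 34, 32, 53, 96, 88, 85, 95, 90]

remove root 11; move last element 52 to root → [52, 16, 18, 45, 42, 34, 32, 53, 96, 88, 85, 95, 90]
52 vs smaller child 16 at index 1, swap → [16, 52, 18, 45, 42, 34, 32, 53, 96, 88, 85, 95, 90]
52 vs smaller child 42 at index 4, swap → [16, 42, 18, 45, 52, 34, 32, 53, 96, 88, 85, 95, 90]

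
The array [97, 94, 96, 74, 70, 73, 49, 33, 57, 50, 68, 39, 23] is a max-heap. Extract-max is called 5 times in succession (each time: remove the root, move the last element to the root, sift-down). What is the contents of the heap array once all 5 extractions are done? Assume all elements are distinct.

extract-max #1 returns 97:
  remove root 97; move last element 23 to root → [23, 94, 96, 74, 70, 73, 49, 33, 57, 50, 68, 39]
  23 vs larger child 96 at index 2, swap → [96, 94, 23, 74, 70, 73, 49, 33, 57, 50, 68, 39]
  23 vs larger child 73 at index 5, swap → [96, 94, 73, 74, 70, 23, 49, 33, 57, 50, 68, 39]
  23 vs only child 39 at index 11, swap → [96, 94, 73, 74, 70, 39, 49, 33, 57, 50, 68, 23]
extract-max #2 returns 96:
  remove root 96; move last element 23 to root → [23, 94, 73, 74, 70, 39, 49, 33, 57, 50, 68]
  23 vs larger child 94 at index 1, swap → [94, 23, 73, 74, 70, 39, 49, 33, 57, 50, 68]
  23 vs larger child 74 at index 3, swap → [94, 74, 73, 23, 70, 39, 49, 33, 57, 50, 68]
  23 vs larger child 57 at index 8, swap → [94, 74, 73, 57, 70, 39, 49, 33, 23, 50, 68]
extract-max #3 returns 94:
  remove root 94; move last element 68 to root → [68, 74, 73, 57, 70, 39, 49, 33, 23, 50]
  68 vs larger child 74 at index 1, swap → [74, 68, 73, 57, 70, 39, 49, 33, 23, 50]
  68 vs larger child 70 at index 4, swap → [74, 70, 73, 57, 68, 39, 49, 33, 23, 50]
extract-max #4 returns 74:
  remove root 74; move last element 50 to root → [50, 70, 73, 57, 68, 39, 49, 33, 23]
  50 vs larger child 73 at index 2, swap → [73, 70, 50, 57, 68, 39, 49, 33, 23]
extract-max #5 returns 73:
  remove root 73; move last element 23 to root → [23, 70, 50, 57, 68, 39, 49, 33]
  23 vs larger child 70 at index 1, swap → [70, 23, 50, 57, 68, 39, 49, 33]
  23 vs larger child 68 at index 4, swap → [70, 68, 50, 57, 23, 39, 49, 33]

[70, 68, 50, 57, 23, 39, 49, 33]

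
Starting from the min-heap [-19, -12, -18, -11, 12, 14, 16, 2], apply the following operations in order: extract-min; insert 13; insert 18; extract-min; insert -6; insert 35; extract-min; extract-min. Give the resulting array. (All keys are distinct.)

extract-min → returns -19:
  remove root -19; move last element 2 to root → [2, -12, -18, -11, 12, 14, 16]
  2 vs smaller child -18 at index 2, swap → [-18, -12, 2, -11, 12, 14, 16]
insert 13:
  append 13 at index 7 → [-18, -12, 2, -11, 12, 14, 16, 13] (no swap needed)
insert 18:
  append 18 at index 8 → [-18, -12, 2, -11, 12, 14, 16, 13, 18] (no swap needed)
extract-min → returns -18:
  remove root -18; move last element 18 to root → [18, -12, 2, -11, 12, 14, 16, 13]
  18 vs smaller child -12 at index 1, swap → [-12, 18, 2, -11, 12, 14, 16, 13]
  18 vs smaller child -11 at index 3, swap → [-12, -11, 2, 18, 12, 14, 16, 13]
  18 vs only child 13 at index 7, swap → [-12, -11, 2, 13, 12, 14, 16, 18]
insert -6:
  append -6 at index 8 → [-12, -11, 2, 13, 12, 14, 16, 18, -6]
  -6 < parent 13 at index 3, swap → [-12, -11, 2, -6, 12, 14, 16, 18, 13]
insert 35:
  append 35 at index 9 → [-12, -11, 2, -6, 12, 14, 16, 18, 13, 35] (no swap needed)
extract-min → returns -12:
  remove root -12; move last element 35 to root → [35, -11, 2, -6, 12, 14, 16, 18, 13]
  35 vs smaller child -11 at index 1, swap → [-11, 35, 2, -6, 12, 14, 16, 18, 13]
  35 vs smaller child -6 at index 3, swap → [-11, -6, 2, 35, 12, 14, 16, 18, 13]
  35 vs smaller child 13 at index 8, swap → [-11, -6, 2, 13, 12, 14, 16, 18, 35]
extract-min → returns -11:
  remove root -11; move last element 35 to root → [35, -6, 2, 13, 12, 14, 16, 18]
  35 vs smaller child -6 at index 1, swap → [-6, 35, 2, 13, 12, 14, 16, 18]
  35 vs smaller child 12 at index 4, swap → [-6, 12, 2, 13, 35, 14, 16, 18]

[-6, 12, 2, 13, 35, 14, 16, 18]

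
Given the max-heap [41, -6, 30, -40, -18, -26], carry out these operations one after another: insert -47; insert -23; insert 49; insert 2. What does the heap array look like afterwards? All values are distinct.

[49, 41, 30, -6, 2, -26, -47, -40, -23, -18]

insert -47:
  append -47 at index 6 → [41, -6, 30, -40, -18, -26, -47] (no swap needed)
insert -23:
  append -23 at index 7 → [41, -6, 30, -40, -18, -26, -47, -23]
  -23 > parent -40 at index 3, swap → [41, -6, 30, -23, -18, -26, -47, -40]
insert 49:
  append 49 at index 8 → [41, -6, 30, -23, -18, -26, -47, -40, 49]
  49 > parent -23 at index 3, swap → [41, -6, 30, 49, -18, -26, -47, -40, -23]
  49 > parent -6 at index 1, swap → [41, 49, 30, -6, -18, -26, -47, -40, -23]
  49 > parent 41 at index 0, swap → [49, 41, 30, -6, -18, -26, -47, -40, -23]
insert 2:
  append 2 at index 9 → [49, 41, 30, -6, -18, -26, -47, -40, -23, 2]
  2 > parent -18 at index 4, swap → [49, 41, 30, -6, 2, -26, -47, -40, -23, -18]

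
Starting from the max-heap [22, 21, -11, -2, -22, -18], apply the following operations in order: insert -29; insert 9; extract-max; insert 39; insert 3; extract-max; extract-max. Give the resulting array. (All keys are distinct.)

[9, 3, -11, -2, -22, -18, -29]

insert -29:
  append -29 at index 6 → [22, 21, -11, -2, -22, -18, -29] (no swap needed)
insert 9:
  append 9 at index 7 → [22, 21, -11, -2, -22, -18, -29, 9]
  9 > parent -2 at index 3, swap → [22, 21, -11, 9, -22, -18, -29, -2]
extract-max → returns 22:
  remove root 22; move last element -2 to root → [-2, 21, -11, 9, -22, -18, -29]
  -2 vs larger child 21 at index 1, swap → [21, -2, -11, 9, -22, -18, -29]
  -2 vs larger child 9 at index 3, swap → [21, 9, -11, -2, -22, -18, -29]
insert 39:
  append 39 at index 7 → [21, 9, -11, -2, -22, -18, -29, 39]
  39 > parent -2 at index 3, swap → [21, 9, -11, 39, -22, -18, -29, -2]
  39 > parent 9 at index 1, swap → [21, 39, -11, 9, -22, -18, -29, -2]
  39 > parent 21 at index 0, swap → [39, 21, -11, 9, -22, -18, -29, -2]
insert 3:
  append 3 at index 8 → [39, 21, -11, 9, -22, -18, -29, -2, 3] (no swap needed)
extract-max → returns 39:
  remove root 39; move last element 3 to root → [3, 21, -11, 9, -22, -18, -29, -2]
  3 vs larger child 21 at index 1, swap → [21, 3, -11, 9, -22, -18, -29, -2]
  3 vs larger child 9 at index 3, swap → [21, 9, -11, 3, -22, -18, -29, -2]
extract-max → returns 21:
  remove root 21; move last element -2 to root → [-2, 9, -11, 3, -22, -18, -29]
  -2 vs larger child 9 at index 1, swap → [9, -2, -11, 3, -22, -18, -29]
  -2 vs larger child 3 at index 3, swap → [9, 3, -11, -2, -22, -18, -29]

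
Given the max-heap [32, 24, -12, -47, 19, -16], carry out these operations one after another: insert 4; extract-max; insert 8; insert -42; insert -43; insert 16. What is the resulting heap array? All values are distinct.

[24, 19, 8, -42, 16, -16, 4, -47, -43, -12]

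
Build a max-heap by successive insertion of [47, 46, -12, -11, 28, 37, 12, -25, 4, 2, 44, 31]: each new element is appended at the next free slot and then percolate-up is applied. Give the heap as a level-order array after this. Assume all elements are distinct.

Insert 47:
  append 47 at index 0 → [47] (no swap needed)
Insert 46:
  append 46 at index 1 → [47, 46] (no swap needed)
Insert -12:
  append -12 at index 2 → [47, 46, -12] (no swap needed)
Insert -11:
  append -11 at index 3 → [47, 46, -12, -11] (no swap needed)
Insert 28:
  append 28 at index 4 → [47, 46, -12, -11, 28] (no swap needed)
Insert 37:
  append 37 at index 5 → [47, 46, -12, -11, 28, 37]
  37 > parent -12 at index 2, swap → [47, 46, 37, -11, 28, -12]
Insert 12:
  append 12 at index 6 → [47, 46, 37, -11, 28, -12, 12] (no swap needed)
Insert -25:
  append -25 at index 7 → [47, 46, 37, -11, 28, -12, 12, -25] (no swap needed)
Insert 4:
  append 4 at index 8 → [47, 46, 37, -11, 28, -12, 12, -25, 4]
  4 > parent -11 at index 3, swap → [47, 46, 37, 4, 28, -12, 12, -25, -11]
Insert 2:
  append 2 at index 9 → [47, 46, 37, 4, 28, -12, 12, -25, -11, 2] (no swap needed)
Insert 44:
  append 44 at index 10 → [47, 46, 37, 4, 28, -12, 12, -25, -11, 2, 44]
  44 > parent 28 at index 4, swap → [47, 46, 37, 4, 44, -12, 12, -25, -11, 2, 28]
Insert 31:
  append 31 at index 11 → [47, 46, 37, 4, 44, -12, 12, -25, -11, 2, 28, 31]
  31 > parent -12 at index 5, swap → [47, 46, 37, 4, 44, 31, 12, -25, -11, 2, 28, -12]

[47, 46, 37, 4, 44, 31, 12, -25, -11, 2, 28, -12]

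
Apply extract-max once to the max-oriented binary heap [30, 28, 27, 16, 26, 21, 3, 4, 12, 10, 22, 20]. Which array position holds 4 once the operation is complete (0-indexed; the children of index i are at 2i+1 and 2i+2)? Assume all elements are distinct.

remove root 30; move last element 20 to root → [20, 28, 27, 16, 26, 21, 3, 4, 12, 10, 22]
20 vs larger child 28 at index 1, swap → [28, 20, 27, 16, 26, 21, 3, 4, 12, 10, 22]
20 vs larger child 26 at index 4, swap → [28, 26, 27, 16, 20, 21, 3, 4, 12, 10, 22]
20 vs larger child 22 at index 10, swap → [28, 26, 27, 16, 22, 21, 3, 4, 12, 10, 20]
resulting array: [28, 26, 27, 16, 22, 21, 3, 4, 12, 10, 20]

7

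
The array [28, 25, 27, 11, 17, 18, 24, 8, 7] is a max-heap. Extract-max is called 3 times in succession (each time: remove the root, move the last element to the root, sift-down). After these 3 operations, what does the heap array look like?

extract-max #1 returns 28:
  remove root 28; move last element 7 to root → [7, 25, 27, 11, 17, 18, 24, 8]
  7 vs larger child 27 at index 2, swap → [27, 25, 7, 11, 17, 18, 24, 8]
  7 vs larger child 24 at index 6, swap → [27, 25, 24, 11, 17, 18, 7, 8]
extract-max #2 returns 27:
  remove root 27; move last element 8 to root → [8, 25, 24, 11, 17, 18, 7]
  8 vs larger child 25 at index 1, swap → [25, 8, 24, 11, 17, 18, 7]
  8 vs larger child 17 at index 4, swap → [25, 17, 24, 11, 8, 18, 7]
extract-max #3 returns 25:
  remove root 25; move last element 7 to root → [7, 17, 24, 11, 8, 18]
  7 vs larger child 24 at index 2, swap → [24, 17, 7, 11, 8, 18]
  7 vs only child 18 at index 5, swap → [24, 17, 18, 11, 8, 7]

[24, 17, 18, 11, 8, 7]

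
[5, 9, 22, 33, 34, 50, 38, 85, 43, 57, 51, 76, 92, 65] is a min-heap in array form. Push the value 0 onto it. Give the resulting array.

[0, 9, 5, 33, 34, 50, 22, 85, 43, 57, 51, 76, 92, 65, 38]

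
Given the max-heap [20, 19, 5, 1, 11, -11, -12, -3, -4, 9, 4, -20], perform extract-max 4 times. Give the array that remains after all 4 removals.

[5, 4, -4, 1, -20, -11, -12, -3]

extract-max #1 returns 20:
  remove root 20; move last element -20 to root → [-20, 19, 5, 1, 11, -11, -12, -3, -4, 9, 4]
  -20 vs larger child 19 at index 1, swap → [19, -20, 5, 1, 11, -11, -12, -3, -4, 9, 4]
  -20 vs larger child 11 at index 4, swap → [19, 11, 5, 1, -20, -11, -12, -3, -4, 9, 4]
  -20 vs larger child 9 at index 9, swap → [19, 11, 5, 1, 9, -11, -12, -3, -4, -20, 4]
extract-max #2 returns 19:
  remove root 19; move last element 4 to root → [4, 11, 5, 1, 9, -11, -12, -3, -4, -20]
  4 vs larger child 11 at index 1, swap → [11, 4, 5, 1, 9, -11, -12, -3, -4, -20]
  4 vs larger child 9 at index 4, swap → [11, 9, 5, 1, 4, -11, -12, -3, -4, -20]
extract-max #3 returns 11:
  remove root 11; move last element -20 to root → [-20, 9, 5, 1, 4, -11, -12, -3, -4]
  -20 vs larger child 9 at index 1, swap → [9, -20, 5, 1, 4, -11, -12, -3, -4]
  -20 vs larger child 4 at index 4, swap → [9, 4, 5, 1, -20, -11, -12, -3, -4]
extract-max #4 returns 9:
  remove root 9; move last element -4 to root → [-4, 4, 5, 1, -20, -11, -12, -3]
  -4 vs larger child 5 at index 2, swap → [5, 4, -4, 1, -20, -11, -12, -3]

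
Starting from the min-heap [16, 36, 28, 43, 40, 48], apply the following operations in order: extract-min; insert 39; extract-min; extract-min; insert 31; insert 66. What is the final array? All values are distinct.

[31, 39, 48, 43, 40, 66]

extract-min → returns 16:
  remove root 16; move last element 48 to root → [48, 36, 28, 43, 40]
  48 vs smaller child 28 at index 2, swap → [28, 36, 48, 43, 40]
insert 39:
  append 39 at index 5 → [28, 36, 48, 43, 40, 39]
  39 < parent 48 at index 2, swap → [28, 36, 39, 43, 40, 48]
extract-min → returns 28:
  remove root 28; move last element 48 to root → [48, 36, 39, 43, 40]
  48 vs smaller child 36 at index 1, swap → [36, 48, 39, 43, 40]
  48 vs smaller child 40 at index 4, swap → [36, 40, 39, 43, 48]
extract-min → returns 36:
  remove root 36; move last element 48 to root → [48, 40, 39, 43]
  48 vs smaller child 39 at index 2, swap → [39, 40, 48, 43]
insert 31:
  append 31 at index 4 → [39, 40, 48, 43, 31]
  31 < parent 40 at index 1, swap → [39, 31, 48, 43, 40]
  31 < parent 39 at index 0, swap → [31, 39, 48, 43, 40]
insert 66:
  append 66 at index 5 → [31, 39, 48, 43, 40, 66] (no swap needed)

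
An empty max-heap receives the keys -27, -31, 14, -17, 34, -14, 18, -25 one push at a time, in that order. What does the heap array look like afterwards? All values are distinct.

[34, 14, 18, -25, -17, -27, -14, -31]

Insert -27:
  append -27 at index 0 → [-27] (no swap needed)
Insert -31:
  append -31 at index 1 → [-27, -31] (no swap needed)
Insert 14:
  append 14 at index 2 → [-27, -31, 14]
  14 > parent -27 at index 0, swap → [14, -31, -27]
Insert -17:
  append -17 at index 3 → [14, -31, -27, -17]
  -17 > parent -31 at index 1, swap → [14, -17, -27, -31]
Insert 34:
  append 34 at index 4 → [14, -17, -27, -31, 34]
  34 > parent -17 at index 1, swap → [14, 34, -27, -31, -17]
  34 > parent 14 at index 0, swap → [34, 14, -27, -31, -17]
Insert -14:
  append -14 at index 5 → [34, 14, -27, -31, -17, -14]
  -14 > parent -27 at index 2, swap → [34, 14, -14, -31, -17, -27]
Insert 18:
  append 18 at index 6 → [34, 14, -14, -31, -17, -27, 18]
  18 > parent -14 at index 2, swap → [34, 14, 18, -31, -17, -27, -14]
Insert -25:
  append -25 at index 7 → [34, 14, 18, -31, -17, -27, -14, -25]
  -25 > parent -31 at index 3, swap → [34, 14, 18, -25, -17, -27, -14, -31]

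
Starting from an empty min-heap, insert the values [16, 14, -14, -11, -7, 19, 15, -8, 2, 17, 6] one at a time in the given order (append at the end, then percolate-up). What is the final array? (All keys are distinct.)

[-14, -11, 14, -8, -7, 19, 15, 16, 2, 17, 6]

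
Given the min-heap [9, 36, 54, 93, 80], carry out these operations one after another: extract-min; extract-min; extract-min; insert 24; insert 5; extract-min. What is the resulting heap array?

extract-min → returns 9:
  remove root 9; move last element 80 to root → [80, 36, 54, 93]
  80 vs smaller child 36 at index 1, swap → [36, 80, 54, 93]
extract-min → returns 36:
  remove root 36; move last element 93 to root → [93, 80, 54]
  93 vs smaller child 54 at index 2, swap → [54, 80, 93]
extract-min → returns 54:
  remove root 54; move last element 93 to root → [93, 80]
  93 vs only child 80 at index 1, swap → [80, 93]
insert 24:
  append 24 at index 2 → [80, 93, 24]
  24 < parent 80 at index 0, swap → [24, 93, 80]
insert 5:
  append 5 at index 3 → [24, 93, 80, 5]
  5 < parent 93 at index 1, swap → [24, 5, 80, 93]
  5 < parent 24 at index 0, swap → [5, 24, 80, 93]
extract-min → returns 5:
  remove root 5; move last element 93 to root → [93, 24, 80]
  93 vs smaller child 24 at index 1, swap → [24, 93, 80]

[24, 93, 80]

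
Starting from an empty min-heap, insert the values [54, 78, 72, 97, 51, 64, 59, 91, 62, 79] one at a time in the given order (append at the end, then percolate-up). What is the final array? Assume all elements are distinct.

Insert 54:
  append 54 at index 0 → [54] (no swap needed)
Insert 78:
  append 78 at index 1 → [54, 78] (no swap needed)
Insert 72:
  append 72 at index 2 → [54, 78, 72] (no swap needed)
Insert 97:
  append 97 at index 3 → [54, 78, 72, 97] (no swap needed)
Insert 51:
  append 51 at index 4 → [54, 78, 72, 97, 51]
  51 < parent 78 at index 1, swap → [54, 51, 72, 97, 78]
  51 < parent 54 at index 0, swap → [51, 54, 72, 97, 78]
Insert 64:
  append 64 at index 5 → [51, 54, 72, 97, 78, 64]
  64 < parent 72 at index 2, swap → [51, 54, 64, 97, 78, 72]
Insert 59:
  append 59 at index 6 → [51, 54, 64, 97, 78, 72, 59]
  59 < parent 64 at index 2, swap → [51, 54, 59, 97, 78, 72, 64]
Insert 91:
  append 91 at index 7 → [51, 54, 59, 97, 78, 72, 64, 91]
  91 < parent 97 at index 3, swap → [51, 54, 59, 91, 78, 72, 64, 97]
Insert 62:
  append 62 at index 8 → [51, 54, 59, 91, 78, 72, 64, 97, 62]
  62 < parent 91 at index 3, swap → [51, 54, 59, 62, 78, 72, 64, 97, 91]
Insert 79:
  append 79 at index 9 → [51, 54, 59, 62, 78, 72, 64, 97, 91, 79] (no swap needed)

[51, 54, 59, 62, 78, 72, 64, 97, 91, 79]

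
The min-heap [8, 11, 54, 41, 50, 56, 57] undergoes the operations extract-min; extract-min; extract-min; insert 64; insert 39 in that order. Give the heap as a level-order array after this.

[39, 56, 50, 57, 64, 54]

extract-min → returns 8:
  remove root 8; move last element 57 to root → [57, 11, 54, 41, 50, 56]
  57 vs smaller child 11 at index 1, swap → [11, 57, 54, 41, 50, 56]
  57 vs smaller child 41 at index 3, swap → [11, 41, 54, 57, 50, 56]
extract-min → returns 11:
  remove root 11; move last element 56 to root → [56, 41, 54, 57, 50]
  56 vs smaller child 41 at index 1, swap → [41, 56, 54, 57, 50]
  56 vs smaller child 50 at index 4, swap → [41, 50, 54, 57, 56]
extract-min → returns 41:
  remove root 41; move last element 56 to root → [56, 50, 54, 57]
  56 vs smaller child 50 at index 1, swap → [50, 56, 54, 57]
insert 64:
  append 64 at index 4 → [50, 56, 54, 57, 64] (no swap needed)
insert 39:
  append 39 at index 5 → [50, 56, 54, 57, 64, 39]
  39 < parent 54 at index 2, swap → [50, 56, 39, 57, 64, 54]
  39 < parent 50 at index 0, swap → [39, 56, 50, 57, 64, 54]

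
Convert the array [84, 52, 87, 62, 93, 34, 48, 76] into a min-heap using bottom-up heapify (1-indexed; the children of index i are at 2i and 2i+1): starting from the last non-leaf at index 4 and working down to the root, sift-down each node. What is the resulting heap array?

[34, 52, 48, 62, 93, 87, 84, 76]

sift down from index 4: already satisfies heap property
sift down from index 3:
  87 vs smaller child 34 at index 6, swap → [84, 52, 34, 62, 93, 87, 48, 76]
sift down from index 2: already satisfies heap property
sift down from index 1:
  84 vs smaller child 34 at index 3, swap → [34, 52, 84, 62, 93, 87, 48, 76]
  84 vs smaller child 48 at index 7, swap → [34, 52, 48, 62, 93, 87, 84, 76]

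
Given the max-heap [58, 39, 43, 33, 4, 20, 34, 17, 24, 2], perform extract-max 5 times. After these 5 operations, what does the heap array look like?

[24, 17, 20, 2, 4]

extract-max #1 returns 58:
  remove root 58; move last element 2 to root → [2, 39, 43, 33, 4, 20, 34, 17, 24]
  2 vs larger child 43 at index 2, swap → [43, 39, 2, 33, 4, 20, 34, 17, 24]
  2 vs larger child 34 at index 6, swap → [43, 39, 34, 33, 4, 20, 2, 17, 24]
extract-max #2 returns 43:
  remove root 43; move last element 24 to root → [24, 39, 34, 33, 4, 20, 2, 17]
  24 vs larger child 39 at index 1, swap → [39, 24, 34, 33, 4, 20, 2, 17]
  24 vs larger child 33 at index 3, swap → [39, 33, 34, 24, 4, 20, 2, 17]
extract-max #3 returns 39:
  remove root 39; move last element 17 to root → [17, 33, 34, 24, 4, 20, 2]
  17 vs larger child 34 at index 2, swap → [34, 33, 17, 24, 4, 20, 2]
  17 vs larger child 20 at index 5, swap → [34, 33, 20, 24, 4, 17, 2]
extract-max #4 returns 34:
  remove root 34; move last element 2 to root → [2, 33, 20, 24, 4, 17]
  2 vs larger child 33 at index 1, swap → [33, 2, 20, 24, 4, 17]
  2 vs larger child 24 at index 3, swap → [33, 24, 20, 2, 4, 17]
extract-max #5 returns 33:
  remove root 33; move last element 17 to root → [17, 24, 20, 2, 4]
  17 vs larger child 24 at index 1, swap → [24, 17, 20, 2, 4]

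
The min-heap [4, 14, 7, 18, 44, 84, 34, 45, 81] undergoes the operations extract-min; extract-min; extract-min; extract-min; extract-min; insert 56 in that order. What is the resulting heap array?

[44, 45, 84, 81, 56]

extract-min → returns 4:
  remove root 4; move last element 81 to root → [81, 14, 7, 18, 44, 84, 34, 45]
  81 vs smaller child 7 at index 2, swap → [7, 14, 81, 18, 44, 84, 34, 45]
  81 vs smaller child 34 at index 6, swap → [7, 14, 34, 18, 44, 84, 81, 45]
extract-min → returns 7:
  remove root 7; move last element 45 to root → [45, 14, 34, 18, 44, 84, 81]
  45 vs smaller child 14 at index 1, swap → [14, 45, 34, 18, 44, 84, 81]
  45 vs smaller child 18 at index 3, swap → [14, 18, 34, 45, 44, 84, 81]
extract-min → returns 14:
  remove root 14; move last element 81 to root → [81, 18, 34, 45, 44, 84]
  81 vs smaller child 18 at index 1, swap → [18, 81, 34, 45, 44, 84]
  81 vs smaller child 44 at index 4, swap → [18, 44, 34, 45, 81, 84]
extract-min → returns 18:
  remove root 18; move last element 84 to root → [84, 44, 34, 45, 81]
  84 vs smaller child 34 at index 2, swap → [34, 44, 84, 45, 81]
extract-min → returns 34:
  remove root 34; move last element 81 to root → [81, 44, 84, 45]
  81 vs smaller child 44 at index 1, swap → [44, 81, 84, 45]
  81 vs only child 45 at index 3, swap → [44, 45, 84, 81]
insert 56:
  append 56 at index 4 → [44, 45, 84, 81, 56] (no swap needed)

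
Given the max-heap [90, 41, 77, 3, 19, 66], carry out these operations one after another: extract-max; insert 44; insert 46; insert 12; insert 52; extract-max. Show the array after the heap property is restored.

[66, 52, 46, 41, 19, 44, 12, 3]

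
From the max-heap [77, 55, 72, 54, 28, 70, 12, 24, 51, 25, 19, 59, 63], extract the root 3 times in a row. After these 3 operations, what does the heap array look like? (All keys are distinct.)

[63, 55, 59, 54, 28, 19, 12, 24, 51, 25]

extract-max #1 returns 77:
  remove root 77; move last element 63 to root → [63, 55, 72, 54, 28, 70, 12, 24, 51, 25, 19, 59]
  63 vs larger child 72 at index 2, swap → [72, 55, 63, 54, 28, 70, 12, 24, 51, 25, 19, 59]
  63 vs larger child 70 at index 5, swap → [72, 55, 70, 54, 28, 63, 12, 24, 51, 25, 19, 59]
extract-max #2 returns 72:
  remove root 72; move last element 59 to root → [59, 55, 70, 54, 28, 63, 12, 24, 51, 25, 19]
  59 vs larger child 70 at index 2, swap → [70, 55, 59, 54, 28, 63, 12, 24, 51, 25, 19]
  59 vs larger child 63 at index 5, swap → [70, 55, 63, 54, 28, 59, 12, 24, 51, 25, 19]
extract-max #3 returns 70:
  remove root 70; move last element 19 to root → [19, 55, 63, 54, 28, 59, 12, 24, 51, 25]
  19 vs larger child 63 at index 2, swap → [63, 55, 19, 54, 28, 59, 12, 24, 51, 25]
  19 vs larger child 59 at index 5, swap → [63, 55, 59, 54, 28, 19, 12, 24, 51, 25]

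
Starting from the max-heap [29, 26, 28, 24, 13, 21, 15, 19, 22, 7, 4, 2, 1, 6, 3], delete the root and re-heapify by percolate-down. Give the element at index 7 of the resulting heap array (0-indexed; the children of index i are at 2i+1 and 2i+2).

19

remove root 29; move last element 3 to root → [3, 26, 28, 24, 13, 21, 15, 19, 22, 7, 4, 2, 1, 6]
3 vs larger child 28 at index 2, swap → [28, 26, 3, 24, 13, 21, 15, 19, 22, 7, 4, 2, 1, 6]
3 vs larger child 21 at index 5, swap → [28, 26, 21, 24, 13, 3, 15, 19, 22, 7, 4, 2, 1, 6]
resulting array: [28, 26, 21, 24, 13, 3, 15, 19, 22, 7, 4, 2, 1, 6]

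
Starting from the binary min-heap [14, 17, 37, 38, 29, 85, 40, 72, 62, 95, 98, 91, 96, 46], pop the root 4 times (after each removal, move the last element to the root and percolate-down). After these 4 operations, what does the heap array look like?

[38, 46, 40, 62, 95, 85, 91, 72, 96, 98]

extract-min #1 returns 14:
  remove root 14; move last element 46 to root → [46, 17, 37, 38, 29, 85, 40, 72, 62, 95, 98, 91, 96]
  46 vs smaller child 17 at index 1, swap → [17, 46, 37, 38, 29, 85, 40, 72, 62, 95, 98, 91, 96]
  46 vs smaller child 29 at index 4, swap → [17, 29, 37, 38, 46, 85, 40, 72, 62, 95, 98, 91, 96]
extract-min #2 returns 17:
  remove root 17; move last element 96 to root → [96, 29, 37, 38, 46, 85, 40, 72, 62, 95, 98, 91]
  96 vs smaller child 29 at index 1, swap → [29, 96, 37, 38, 46, 85, 40, 72, 62, 95, 98, 91]
  96 vs smaller child 38 at index 3, swap → [29, 38, 37, 96, 46, 85, 40, 72, 62, 95, 98, 91]
  96 vs smaller child 62 at index 8, swap → [29, 38, 37, 62, 46, 85, 40, 72, 96, 95, 98, 91]
extract-min #3 returns 29:
  remove root 29; move last element 91 to root → [91, 38, 37, 62, 46, 85, 40, 72, 96, 95, 98]
  91 vs smaller child 37 at index 2, swap → [37, 38, 91, 62, 46, 85, 40, 72, 96, 95, 98]
  91 vs smaller child 40 at index 6, swap → [37, 38, 40, 62, 46, 85, 91, 72, 96, 95, 98]
extract-min #4 returns 37:
  remove root 37; move last element 98 to root → [98, 38, 40, 62, 46, 85, 91, 72, 96, 95]
  98 vs smaller child 38 at index 1, swap → [38, 98, 40, 62, 46, 85, 91, 72, 96, 95]
  98 vs smaller child 46 at index 4, swap → [38, 46, 40, 62, 98, 85, 91, 72, 96, 95]
  98 vs only child 95 at index 9, swap → [38, 46, 40, 62, 95, 85, 91, 72, 96, 98]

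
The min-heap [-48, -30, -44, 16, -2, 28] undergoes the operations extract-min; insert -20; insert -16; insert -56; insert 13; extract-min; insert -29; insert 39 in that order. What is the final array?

[-44, -30, -20, -29, -2, 28, -16, 16, 13, 39]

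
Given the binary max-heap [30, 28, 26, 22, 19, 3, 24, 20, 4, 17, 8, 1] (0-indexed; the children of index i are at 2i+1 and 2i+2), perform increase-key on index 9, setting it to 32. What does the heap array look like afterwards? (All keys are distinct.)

set index 9 from 17 to 32 → [30, 28, 26, 22, 19, 3, 24, 20, 4, 32, 8, 1]
32 > parent 19 at index 4, swap → [30, 28, 26, 22, 32, 3, 24, 20, 4, 19, 8, 1]
32 > parent 28 at index 1, swap → [30, 32, 26, 22, 28, 3, 24, 20, 4, 19, 8, 1]
32 > parent 30 at index 0, swap → [32, 30, 26, 22, 28, 3, 24, 20, 4, 19, 8, 1]

[32, 30, 26, 22, 28, 3, 24, 20, 4, 19, 8, 1]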